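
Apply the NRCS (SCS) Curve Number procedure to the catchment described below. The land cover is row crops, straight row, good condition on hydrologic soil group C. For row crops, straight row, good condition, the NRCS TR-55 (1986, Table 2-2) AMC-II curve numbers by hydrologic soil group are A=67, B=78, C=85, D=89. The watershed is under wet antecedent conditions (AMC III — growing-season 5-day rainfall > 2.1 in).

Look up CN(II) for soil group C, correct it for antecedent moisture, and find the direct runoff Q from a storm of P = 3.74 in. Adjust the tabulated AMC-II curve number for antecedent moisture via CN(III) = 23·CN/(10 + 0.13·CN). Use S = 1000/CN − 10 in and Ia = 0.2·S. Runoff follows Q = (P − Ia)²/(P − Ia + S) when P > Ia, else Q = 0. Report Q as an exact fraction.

NRCS table: row crops, straight row, good condition, soil group C → CN(II) = 85
Wet (AMC III): CN(III) = 23·85/(10 + 0.13·85) = 1955/(421/20) = 39100/421 ≈ 92.874
Max retention: S = 1000/(39100/421) − 10 = 300/391 in (≈ 0.767 in)
Ia = 0.2·(300/391) = 60/391 in ≈ 0.153 in
Since P=3.740 > Ia=0.153: effective rainfall P−Ia = 70117/19550 in
Q = (70117/19550)²/((70117/19550) + 300/391) = (4916393689/382202500)/(85117/19550) = 4916393689/1664037350 in ≈ 2.954 in

Q = 4916393689/1664037350 in ≈ 2.954 in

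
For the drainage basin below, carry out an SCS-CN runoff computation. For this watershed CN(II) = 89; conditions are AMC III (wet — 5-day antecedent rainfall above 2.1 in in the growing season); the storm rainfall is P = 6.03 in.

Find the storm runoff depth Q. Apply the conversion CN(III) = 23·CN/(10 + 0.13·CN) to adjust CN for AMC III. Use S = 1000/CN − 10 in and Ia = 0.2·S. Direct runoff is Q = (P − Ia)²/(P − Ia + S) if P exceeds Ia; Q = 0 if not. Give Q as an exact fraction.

Adjust CN=89 to AMC III: 23·89/(10 + 0.13·89) → 2047 ÷ (2157/100) = 204700/2157 ≈ 94.900
Max retention: S = 1000/(204700/2157) − 10 = 1100/2047 in (≈ 0.537 in)
Initial abstraction Ia = S/5 = (1100/2047)/5 = 220/2047 ≈ 0.107 in
P − Ia = 6.030 − 0.107 = 1212341/204700 ≈ 5.923 in (> 0, runoff occurs)
Runoff Q = (P−Ia)²/(P−Ia+S) = (5.923)²/(5.923+0.537) = 1469770700281/270683202700 ≈ 5.430 in

Q = 1469770700281/270683202700 in ≈ 5.430 in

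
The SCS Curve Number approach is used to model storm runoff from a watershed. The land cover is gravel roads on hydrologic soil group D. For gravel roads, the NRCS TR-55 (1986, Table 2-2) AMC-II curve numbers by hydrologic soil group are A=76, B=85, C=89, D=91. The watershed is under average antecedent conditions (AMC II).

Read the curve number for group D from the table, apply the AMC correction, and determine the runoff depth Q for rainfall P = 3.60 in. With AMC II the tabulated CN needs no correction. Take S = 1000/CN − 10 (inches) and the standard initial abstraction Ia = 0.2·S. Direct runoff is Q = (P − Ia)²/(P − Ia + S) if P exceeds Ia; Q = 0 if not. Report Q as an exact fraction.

NRCS table: gravel roads, soil group D → CN(II) = 91
AMC II — tabulated CN = 91 applies directly.
S = 1000/91 − 10 = 90/91 in ≈ 0.989 in
Initial abstraction Ia = S/5 = (90/91)/5 = 18/91 ≈ 0.198 in
Since P=3.600 > Ia=0.198: effective rainfall P−Ia = 1548/455 in
Runoff Q = (P−Ia)²/(P−Ia+S) = (3.402)²/(3.402+0.989) = 44376/16835 ≈ 2.636 in

Q = 44376/16835 in ≈ 2.636 in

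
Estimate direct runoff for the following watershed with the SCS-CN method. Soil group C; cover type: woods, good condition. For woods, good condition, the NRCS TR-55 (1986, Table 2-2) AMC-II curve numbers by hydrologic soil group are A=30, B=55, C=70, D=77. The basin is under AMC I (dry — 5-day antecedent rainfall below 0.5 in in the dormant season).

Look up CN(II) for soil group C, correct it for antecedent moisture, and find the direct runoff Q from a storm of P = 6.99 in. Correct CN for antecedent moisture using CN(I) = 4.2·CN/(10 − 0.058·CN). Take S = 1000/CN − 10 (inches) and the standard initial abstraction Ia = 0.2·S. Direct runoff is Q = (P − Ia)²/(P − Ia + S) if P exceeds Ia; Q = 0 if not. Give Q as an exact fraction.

Q = 588111001/363829900 in ≈ 1.616 in

NRCS table: woods, good condition, soil group C → CN(II) = 70
CN(I) from CN(II)=70: (4.2·70)/(10 − 0.058·70) = 4900/99 ≈ 49.495
Max retention: S = 1000/(4900/99) − 10 = 500/49 in (≈ 10.204 in)
Ia = 0.2·(500/49) = 100/49 in ≈ 2.041 in
P − Ia = 6.990 − 2.041 = 24251/4900 ≈ 4.949 in (> 0, runoff occurs)
Runoff Q = (P−Ia)²/(P−Ia+S) = (4.949)²/(4.949+10.204) = 588111001/363829900 ≈ 1.616 in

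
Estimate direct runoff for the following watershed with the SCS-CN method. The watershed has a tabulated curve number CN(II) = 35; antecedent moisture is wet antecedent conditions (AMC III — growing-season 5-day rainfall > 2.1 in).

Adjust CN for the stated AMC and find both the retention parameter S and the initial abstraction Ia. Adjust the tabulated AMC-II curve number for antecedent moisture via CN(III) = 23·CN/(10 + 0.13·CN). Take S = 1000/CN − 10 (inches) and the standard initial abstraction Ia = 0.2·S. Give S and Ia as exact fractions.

Adjust CN=35 to AMC III: 23·35/(10 + 0.13·35) → 805 ÷ (291/20) = 16100/291 ≈ 55.326
Retention S: 1000/CN − 10 with CN=55.326 → S = 1300/161 ≈ 8.075 in
Ia = 0.2·(1300/161) = 260/161 in ≈ 1.615 in

S = 1300/161 in ≈ 8.075 in; Ia = 260/161 in ≈ 1.615 in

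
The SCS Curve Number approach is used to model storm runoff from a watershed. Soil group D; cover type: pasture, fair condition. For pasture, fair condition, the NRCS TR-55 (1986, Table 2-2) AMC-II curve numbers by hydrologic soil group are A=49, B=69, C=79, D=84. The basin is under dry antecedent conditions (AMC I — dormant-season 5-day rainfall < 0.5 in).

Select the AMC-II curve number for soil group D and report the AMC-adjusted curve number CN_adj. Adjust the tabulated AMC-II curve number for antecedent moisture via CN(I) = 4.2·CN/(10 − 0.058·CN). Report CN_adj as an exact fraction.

NRCS table: pasture, fair condition, soil group D → CN(II) = 84
Dry (AMC I): CN(I) = 4.2·84/(10 − 0.058·84) = (1764/5)/(641/125) = 44100/641 ≈ 68.799

CN_adj = 44100/641 ≈ 68.799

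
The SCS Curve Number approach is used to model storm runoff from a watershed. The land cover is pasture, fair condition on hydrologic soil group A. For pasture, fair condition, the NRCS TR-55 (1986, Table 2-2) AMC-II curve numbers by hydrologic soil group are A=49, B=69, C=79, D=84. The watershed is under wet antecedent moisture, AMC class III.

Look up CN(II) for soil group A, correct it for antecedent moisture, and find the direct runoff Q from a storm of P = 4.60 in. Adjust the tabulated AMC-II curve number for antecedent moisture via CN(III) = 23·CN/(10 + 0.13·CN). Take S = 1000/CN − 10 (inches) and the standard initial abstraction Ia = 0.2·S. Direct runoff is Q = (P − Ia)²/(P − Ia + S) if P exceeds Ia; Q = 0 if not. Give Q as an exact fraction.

NRCS table: pasture, fair condition, soil group A → CN(II) = 49
Wet (AMC III): CN(III) = 23·49/(10 + 0.13·49) = 1127/(1637/100) = 112700/1637 ≈ 68.845
S = 1000/(112700/1637) − 10 = 5100/1127 in ≈ 4.525 in
Ia = 0.2S: 0.2·4.525 = 0.905 in (exactly 1020/1127)
Since P=4.600 > Ia=0.905: effective rainfall P−Ia = 20821/5635 in
Runoff Q = (P−Ia)²/(P−Ia+S) = (3.695)²/(3.695+4.525) = 433514041/261018835 ≈ 1.661 in

Q = 433514041/261018835 in ≈ 1.661 in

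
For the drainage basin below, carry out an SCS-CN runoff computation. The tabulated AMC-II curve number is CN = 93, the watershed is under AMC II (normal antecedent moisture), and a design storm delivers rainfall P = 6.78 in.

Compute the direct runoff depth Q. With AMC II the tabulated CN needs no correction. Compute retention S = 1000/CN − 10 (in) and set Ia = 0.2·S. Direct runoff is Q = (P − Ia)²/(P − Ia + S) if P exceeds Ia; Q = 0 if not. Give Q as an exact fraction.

Q = 950303929/159620550 in ≈ 5.954 in

CN(II) = 93; AMC II needs no correction.
S = 1000/93 − 10 = 70/93 in ≈ 0.753 in
Ia = 0.2·(70/93) = 14/93 in ≈ 0.151 in
Excess rainfall: 6.780 − 0.151 = 6.629 in; P > Ia so Q > 0
Runoff Q = (P−Ia)²/(P−Ia+S) = (6.629)²/(6.629+0.753) = 950303929/159620550 ≈ 5.954 in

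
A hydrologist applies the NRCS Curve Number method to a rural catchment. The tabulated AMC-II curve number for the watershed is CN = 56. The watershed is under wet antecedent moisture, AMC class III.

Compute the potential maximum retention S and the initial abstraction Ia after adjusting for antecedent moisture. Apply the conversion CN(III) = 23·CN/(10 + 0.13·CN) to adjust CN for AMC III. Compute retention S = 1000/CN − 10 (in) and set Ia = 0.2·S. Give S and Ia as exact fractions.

S = 550/161 in ≈ 3.416 in; Ia = 110/161 in ≈ 0.683 in

CN(III) from CN(II)=56: (23·56)/(10 + 0.13·56) = 4025/54 ≈ 74.537
Retention S: 1000/CN − 10 with CN=74.537 → S = 550/161 ≈ 3.416 in
Initial abstraction Ia = S/5 = (550/161)/5 = 110/161 ≈ 0.683 in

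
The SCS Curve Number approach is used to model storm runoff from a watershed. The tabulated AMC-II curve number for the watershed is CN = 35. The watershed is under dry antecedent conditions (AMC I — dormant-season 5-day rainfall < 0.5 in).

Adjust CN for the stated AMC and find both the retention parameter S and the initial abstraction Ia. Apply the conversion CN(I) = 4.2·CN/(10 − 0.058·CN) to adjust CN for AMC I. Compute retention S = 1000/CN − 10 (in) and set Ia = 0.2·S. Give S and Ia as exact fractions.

S = 6500/147 in ≈ 44.218 in; Ia = 1300/147 in ≈ 8.844 in

Adjust CN=35 to AMC I: 4.2·35/(10 − 0.058·35) → 147 ÷ (797/100) = 14700/797 ≈ 18.444
Max retention: S = 1000/(14700/797) − 10 = 6500/147 in (≈ 44.218 in)
Ia = 0.2S: 0.2·44.218 = 8.844 in (exactly 1300/147)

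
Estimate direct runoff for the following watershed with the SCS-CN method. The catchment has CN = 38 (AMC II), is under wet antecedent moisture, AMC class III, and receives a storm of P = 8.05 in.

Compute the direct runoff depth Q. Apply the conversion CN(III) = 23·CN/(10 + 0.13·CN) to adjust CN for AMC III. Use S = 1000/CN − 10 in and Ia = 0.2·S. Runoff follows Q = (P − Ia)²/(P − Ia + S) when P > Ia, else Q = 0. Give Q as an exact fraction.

Wet (AMC III): CN(III) = 23·38/(10 + 0.13·38) = 874/(747/50) = 43700/747 ≈ 58.501
S = 1000/(43700/747) − 10 = 3100/437 in ≈ 7.094 in
Ia = 0.2S: 0.2·7.094 = 1.419 in (exactly 620/437)
P − Ia = 8.050 − 1.419 = 57957/8740 ≈ 6.631 in (> 0, runoff occurs)
Q: (57957/8740)² ÷ (119957/8740) = 3359013849/1048424180 in (≈ 3.204 in)

Q = 3359013849/1048424180 in ≈ 3.204 in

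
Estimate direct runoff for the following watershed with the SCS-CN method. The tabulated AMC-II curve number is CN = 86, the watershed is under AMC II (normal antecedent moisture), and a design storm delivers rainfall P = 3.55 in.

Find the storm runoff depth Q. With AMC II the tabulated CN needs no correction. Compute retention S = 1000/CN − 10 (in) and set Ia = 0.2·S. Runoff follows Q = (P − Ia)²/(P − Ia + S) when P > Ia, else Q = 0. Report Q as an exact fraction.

AMC II — tabulated CN = 86 applies directly.
S = 1000/86 − 10 = 70/43 in ≈ 1.628 in
Initial abstraction Ia = S/5 = (70/43)/5 = 14/43 ≈ 0.326 in
Since P=3.550 > Ia=0.326: effective rainfall P−Ia = 2773/860 in
Runoff Q = (P−Ia)²/(P−Ia+S) = (3.224)²/(3.224+1.628) = 7689529/3588780 ≈ 2.143 in

Q = 7689529/3588780 in ≈ 2.143 in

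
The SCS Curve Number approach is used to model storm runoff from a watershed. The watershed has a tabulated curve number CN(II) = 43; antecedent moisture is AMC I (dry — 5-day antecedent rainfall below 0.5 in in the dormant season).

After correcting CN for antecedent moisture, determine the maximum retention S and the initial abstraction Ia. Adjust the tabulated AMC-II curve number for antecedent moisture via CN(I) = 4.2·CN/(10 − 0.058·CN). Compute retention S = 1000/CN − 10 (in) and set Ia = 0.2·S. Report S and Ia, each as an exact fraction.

CN(I) from CN(II)=43: (4.2·43)/(10 − 0.058·43) = 30100/1251 ≈ 24.061
Retention S: 1000/CN − 10 with CN=24.061 → S = 9500/301 ≈ 31.561 in
Initial abstraction Ia = S/5 = (9500/301)/5 = 1900/301 ≈ 6.312 in

S = 9500/301 in ≈ 31.561 in; Ia = 1900/301 in ≈ 6.312 in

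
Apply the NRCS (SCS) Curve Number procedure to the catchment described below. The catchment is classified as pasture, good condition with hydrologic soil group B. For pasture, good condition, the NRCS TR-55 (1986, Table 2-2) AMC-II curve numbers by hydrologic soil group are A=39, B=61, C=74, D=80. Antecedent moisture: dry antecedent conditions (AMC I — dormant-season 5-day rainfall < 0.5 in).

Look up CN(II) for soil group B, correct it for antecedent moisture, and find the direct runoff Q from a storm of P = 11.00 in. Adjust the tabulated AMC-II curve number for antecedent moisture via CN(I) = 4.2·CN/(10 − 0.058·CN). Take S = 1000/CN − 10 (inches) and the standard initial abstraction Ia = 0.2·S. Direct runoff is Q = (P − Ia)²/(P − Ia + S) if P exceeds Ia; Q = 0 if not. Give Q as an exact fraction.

NRCS table: pasture, good condition, soil group B → CN(II) = 61
Dry (AMC I): CN(I) = 4.2·61/(10 − 0.058·61) = (1281/5)/(3231/500) = 42700/1077 ≈ 39.647
Max retention: S = 1000/(42700/1077) − 10 = 6500/427 in (≈ 15.222 in)
Ia = 0.2·(6500/427) = 1300/427 in ≈ 3.044 in
P − Ia = 11.000 − 3.044 = 3397/427 ≈ 7.956 in (> 0, runoff occurs)
Q: (3397/427)² ÷ (9897/427) = 11539609/4226019 in (≈ 2.731 in)

Q = 11539609/4226019 in ≈ 2.731 in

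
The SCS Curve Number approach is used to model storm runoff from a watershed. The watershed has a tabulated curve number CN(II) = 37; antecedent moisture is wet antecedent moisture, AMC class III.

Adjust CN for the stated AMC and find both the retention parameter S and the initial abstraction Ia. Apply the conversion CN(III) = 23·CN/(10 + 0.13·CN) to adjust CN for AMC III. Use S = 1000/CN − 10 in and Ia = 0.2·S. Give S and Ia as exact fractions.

CN(III) from CN(II)=37: (23·37)/(10 + 0.13·37) = 85100/1481 ≈ 57.461
S = 1000/(85100/1481) − 10 = 6300/851 in ≈ 7.403 in
Ia = 0.2S: 0.2·7.403 = 1.481 in (exactly 1260/851)

S = 6300/851 in ≈ 7.403 in; Ia = 1260/851 in ≈ 1.481 in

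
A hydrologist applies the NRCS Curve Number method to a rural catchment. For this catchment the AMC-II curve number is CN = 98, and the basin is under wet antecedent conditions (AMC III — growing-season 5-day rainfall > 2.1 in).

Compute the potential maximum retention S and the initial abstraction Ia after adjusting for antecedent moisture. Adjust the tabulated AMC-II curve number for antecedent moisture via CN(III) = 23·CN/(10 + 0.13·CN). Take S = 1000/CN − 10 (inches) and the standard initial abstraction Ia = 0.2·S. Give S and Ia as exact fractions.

Adjust CN=98 to AMC III: 23·98/(10 + 0.13·98) → 2254 ÷ (1137/50) = 112700/1137 ≈ 99.120
Retention S: 1000/CN − 10 with CN=99.120 → S = 100/1127 ≈ 0.089 in
Ia = 0.2S: 0.2·0.089 = 0.018 in (exactly 20/1127)

S = 100/1127 in ≈ 0.089 in; Ia = 20/1127 in ≈ 0.018 in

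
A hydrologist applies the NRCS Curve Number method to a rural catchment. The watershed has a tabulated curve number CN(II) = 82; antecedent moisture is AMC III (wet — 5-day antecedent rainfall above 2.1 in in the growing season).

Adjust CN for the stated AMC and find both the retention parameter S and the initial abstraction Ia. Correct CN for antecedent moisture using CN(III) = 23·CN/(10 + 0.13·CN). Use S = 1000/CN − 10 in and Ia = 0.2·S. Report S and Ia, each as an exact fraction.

Wet (AMC III): CN(III) = 23·82/(10 + 0.13·82) = 1886/(1033/50) = 94300/1033 ≈ 91.288
Max retention: S = 1000/(94300/1033) − 10 = 900/943 in (≈ 0.954 in)
Ia = 0.2S: 0.2·0.954 = 0.191 in (exactly 180/943)

S = 900/943 in ≈ 0.954 in; Ia = 180/943 in ≈ 0.191 in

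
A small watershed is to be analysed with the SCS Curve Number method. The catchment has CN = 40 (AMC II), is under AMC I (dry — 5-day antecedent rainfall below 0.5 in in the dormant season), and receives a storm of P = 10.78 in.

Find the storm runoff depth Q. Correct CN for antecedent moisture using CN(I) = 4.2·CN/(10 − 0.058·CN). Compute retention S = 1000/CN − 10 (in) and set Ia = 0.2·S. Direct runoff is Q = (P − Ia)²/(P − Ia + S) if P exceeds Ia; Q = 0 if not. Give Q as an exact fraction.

Q = 1620529/4820550 in ≈ 0.336 in

Adjust CN=40 to AMC I: 4.2·40/(10 − 0.058·40) → 168 ÷ (192/25) = 175/8 ≈ 21.875
Retention S: 1000/CN − 10 with CN=21.875 → S = 250/7 ≈ 35.714 in
Ia = 0.2·(250/7) = 50/7 in ≈ 7.143 in
P − Ia = 10.780 − 7.143 = 1273/350 ≈ 3.637 in (> 0, runoff occurs)
Q: (1273/350)² ÷ (13773/350) = 1620529/4820550 in (≈ 0.336 in)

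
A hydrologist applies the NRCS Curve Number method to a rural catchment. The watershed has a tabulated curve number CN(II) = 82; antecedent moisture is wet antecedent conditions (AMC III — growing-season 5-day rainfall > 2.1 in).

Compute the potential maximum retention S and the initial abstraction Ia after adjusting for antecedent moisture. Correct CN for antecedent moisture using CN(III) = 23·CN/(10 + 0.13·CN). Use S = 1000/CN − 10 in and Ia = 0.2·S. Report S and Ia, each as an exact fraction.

CN(III) from CN(II)=82: (23·82)/(10 + 0.13·82) = 94300/1033 ≈ 91.288
S = 1000/(94300/1033) − 10 = 900/943 in ≈ 0.954 in
Initial abstraction Ia = S/5 = (900/943)/5 = 180/943 ≈ 0.191 in

S = 900/943 in ≈ 0.954 in; Ia = 180/943 in ≈ 0.191 in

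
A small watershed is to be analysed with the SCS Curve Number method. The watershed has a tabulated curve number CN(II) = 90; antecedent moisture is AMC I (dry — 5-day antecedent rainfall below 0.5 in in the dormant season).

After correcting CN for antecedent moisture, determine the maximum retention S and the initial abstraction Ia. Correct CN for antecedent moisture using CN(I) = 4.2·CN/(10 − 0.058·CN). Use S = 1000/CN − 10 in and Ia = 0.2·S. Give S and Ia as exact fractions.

S = 500/189 in ≈ 2.646 in; Ia = 100/189 in ≈ 0.529 in

Adjust CN=90 to AMC I: 4.2·90/(10 − 0.058·90) → 378 ÷ (239/50) = 18900/239 ≈ 79.079
Max retention: S = 1000/(18900/239) − 10 = 500/189 in (≈ 2.646 in)
Ia = 0.2S: 0.2·2.646 = 0.529 in (exactly 100/189)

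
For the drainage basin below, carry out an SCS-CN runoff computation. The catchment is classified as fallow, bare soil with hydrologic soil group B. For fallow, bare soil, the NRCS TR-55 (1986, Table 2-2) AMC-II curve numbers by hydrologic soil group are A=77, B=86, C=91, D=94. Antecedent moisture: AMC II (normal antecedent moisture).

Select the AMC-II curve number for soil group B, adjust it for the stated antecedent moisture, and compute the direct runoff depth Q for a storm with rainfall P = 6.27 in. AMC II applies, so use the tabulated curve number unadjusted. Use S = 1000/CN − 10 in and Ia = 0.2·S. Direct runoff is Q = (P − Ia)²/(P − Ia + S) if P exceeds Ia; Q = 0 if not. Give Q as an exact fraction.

NRCS table: fallow, bare soil, soil group B → CN(II) = 86
Average conditions: CN = 86 (no AMC adjustment).
Max retention: S = 1000/86 − 10 = 70/43 in (≈ 1.628 in)
Ia = 0.2·(70/43) = 14/43 in ≈ 0.326 in
Since P=6.270 > Ia=0.326: effective rainfall P−Ia = 25561/4300 in
Q = (25561/4300)²/((25561/4300) + 70/43) = (653364721/18490000)/(32561/4300) = 653364721/140012300 in ≈ 4.666 in

Q = 653364721/140012300 in ≈ 4.666 in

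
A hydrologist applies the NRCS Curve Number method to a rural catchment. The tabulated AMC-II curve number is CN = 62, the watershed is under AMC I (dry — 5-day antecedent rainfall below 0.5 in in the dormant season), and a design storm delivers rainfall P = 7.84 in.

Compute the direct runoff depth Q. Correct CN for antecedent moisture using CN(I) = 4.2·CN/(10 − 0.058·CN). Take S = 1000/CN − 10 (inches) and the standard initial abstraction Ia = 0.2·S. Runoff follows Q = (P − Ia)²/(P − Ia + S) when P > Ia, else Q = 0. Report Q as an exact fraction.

Q = 1603842304/1292218725 in ≈ 1.241 in

CN(I) from CN(II)=62: (4.2·62)/(10 − 0.058·62) = 65100/1601 ≈ 40.662
Retention S: 1000/CN − 10 with CN=40.662 → S = 9500/651 ≈ 14.593 in
Ia = 0.2·(9500/651) = 1900/651 in ≈ 2.919 in
P − Ia = 7.840 − 2.919 = 80096/16275 ≈ 4.921 in (> 0, runoff occurs)
Runoff Q = (P−Ia)²/(P−Ia+S) = (4.921)²/(4.921+14.593) = 1603842304/1292218725 ≈ 1.241 in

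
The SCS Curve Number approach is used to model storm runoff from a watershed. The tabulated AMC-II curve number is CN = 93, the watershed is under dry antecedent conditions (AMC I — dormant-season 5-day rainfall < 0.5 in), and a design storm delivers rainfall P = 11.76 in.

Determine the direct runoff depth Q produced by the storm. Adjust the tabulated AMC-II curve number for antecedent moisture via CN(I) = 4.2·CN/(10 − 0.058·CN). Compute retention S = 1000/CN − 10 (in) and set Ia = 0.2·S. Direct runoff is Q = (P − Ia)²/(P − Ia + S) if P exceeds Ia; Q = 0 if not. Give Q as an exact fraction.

Adjust CN=93 to AMC I: 4.2·93/(10 − 0.058·93) → (1953/5) ÷ (2303/500) = 27900/329 ≈ 84.802
Retention S: 1000/CN − 10 with CN=84.802 → S = 500/279 ≈ 1.792 in
Initial abstraction Ia = S/5 = (500/279)/5 = 100/279 ≈ 0.358 in
P − Ia = 11.760 − 0.358 = 79526/6975 ≈ 11.402 in (> 0, runoff occurs)
Q: (79526/6975)² ÷ (92026/6975) = 3162192338/320940675 in (≈ 9.853 in)

Q = 3162192338/320940675 in ≈ 9.853 in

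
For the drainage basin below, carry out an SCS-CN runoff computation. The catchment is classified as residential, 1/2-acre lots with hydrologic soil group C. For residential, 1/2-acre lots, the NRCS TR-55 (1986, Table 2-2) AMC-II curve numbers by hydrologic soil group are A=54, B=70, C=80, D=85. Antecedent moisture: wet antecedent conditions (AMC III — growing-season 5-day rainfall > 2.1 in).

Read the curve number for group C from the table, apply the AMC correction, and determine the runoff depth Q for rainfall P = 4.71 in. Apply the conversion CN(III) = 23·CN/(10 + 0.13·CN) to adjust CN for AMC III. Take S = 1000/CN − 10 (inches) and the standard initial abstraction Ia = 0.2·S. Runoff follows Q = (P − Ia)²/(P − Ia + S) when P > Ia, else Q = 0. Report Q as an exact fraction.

NRCS table: residential, 1/2-acre lots, soil group C → CN(II) = 80
CN(III) from CN(II)=80: (23·80)/(10 + 0.13·80) = 4600/51 ≈ 90.196
Max retention: S = 1000/(4600/51) − 10 = 25/23 in (≈ 1.087 in)
Initial abstraction Ia = S/5 = (25/23)/5 = 5/23 ≈ 0.217 in
Since P=4.710 > Ia=0.217: effective rainfall P−Ia = 10333/2300 in
Q: (10333/2300)² ÷ (12833/2300) = 106770889/29515900 in (≈ 3.617 in)

Q = 106770889/29515900 in ≈ 3.617 in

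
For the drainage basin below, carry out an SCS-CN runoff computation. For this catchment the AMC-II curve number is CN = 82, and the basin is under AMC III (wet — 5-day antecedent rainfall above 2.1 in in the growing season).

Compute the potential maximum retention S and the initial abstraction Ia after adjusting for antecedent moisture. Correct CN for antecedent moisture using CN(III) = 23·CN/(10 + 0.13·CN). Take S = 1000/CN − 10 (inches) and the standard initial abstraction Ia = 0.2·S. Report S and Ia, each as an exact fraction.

Wet (AMC III): CN(III) = 23·82/(10 + 0.13·82) = 1886/(1033/50) = 94300/1033 ≈ 91.288
Max retention: S = 1000/(94300/1033) − 10 = 900/943 in (≈ 0.954 in)
Ia = 0.2S: 0.2·0.954 = 0.191 in (exactly 180/943)

S = 900/943 in ≈ 0.954 in; Ia = 180/943 in ≈ 0.191 in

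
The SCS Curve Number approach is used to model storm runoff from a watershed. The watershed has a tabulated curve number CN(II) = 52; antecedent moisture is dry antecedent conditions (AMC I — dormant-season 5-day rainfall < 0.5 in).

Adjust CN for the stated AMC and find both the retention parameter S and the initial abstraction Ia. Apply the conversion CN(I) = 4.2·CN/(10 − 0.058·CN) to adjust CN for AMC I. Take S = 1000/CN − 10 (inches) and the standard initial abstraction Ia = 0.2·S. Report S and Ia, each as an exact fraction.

S = 2000/91 in ≈ 21.978 in; Ia = 400/91 in ≈ 4.396 in

CN(I) from CN(II)=52: (4.2·52)/(10 − 0.058·52) = 9100/291 ≈ 31.271
Max retention: S = 1000/(9100/291) − 10 = 2000/91 in (≈ 21.978 in)
Ia = 0.2·(2000/91) = 400/91 in ≈ 4.396 in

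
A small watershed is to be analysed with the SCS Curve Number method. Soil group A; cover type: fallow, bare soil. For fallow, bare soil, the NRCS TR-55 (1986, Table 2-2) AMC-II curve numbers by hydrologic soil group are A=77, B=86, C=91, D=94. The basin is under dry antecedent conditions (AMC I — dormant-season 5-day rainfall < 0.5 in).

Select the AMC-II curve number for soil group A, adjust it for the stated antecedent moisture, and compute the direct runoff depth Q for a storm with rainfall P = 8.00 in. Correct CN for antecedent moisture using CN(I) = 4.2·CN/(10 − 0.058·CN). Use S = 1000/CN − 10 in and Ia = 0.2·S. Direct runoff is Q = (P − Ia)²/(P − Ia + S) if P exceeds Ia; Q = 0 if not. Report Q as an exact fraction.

NRCS table: fallow, bare soil, soil group A → CN(II) = 77
Adjust CN=77 to AMC I: 4.2·77/(10 − 0.058·77) → (1617/5) ÷ (2767/500) = 161700/2767 ≈ 58.439
S = 1000/(161700/2767) − 10 = 11500/1617 in ≈ 7.112 in
Ia = 0.2·(11500/1617) = 2300/1617 in ≈ 1.422 in
P − Ia = 8.000 − 1.422 = 10636/1617 ≈ 6.578 in (> 0, runoff occurs)
Runoff Q = (P−Ia)²/(P−Ia+S) = (6.578)²/(6.578+7.112) = 14140562/4474239 ≈ 3.160 in

Q = 14140562/4474239 in ≈ 3.160 in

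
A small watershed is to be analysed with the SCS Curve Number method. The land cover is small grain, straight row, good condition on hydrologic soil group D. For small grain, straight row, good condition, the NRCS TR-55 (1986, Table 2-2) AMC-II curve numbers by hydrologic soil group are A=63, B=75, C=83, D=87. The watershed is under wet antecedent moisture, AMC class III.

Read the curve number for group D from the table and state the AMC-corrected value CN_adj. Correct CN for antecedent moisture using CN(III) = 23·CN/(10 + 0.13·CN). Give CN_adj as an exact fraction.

CN_adj = 200100/2131 ≈ 93.900

NRCS table: small grain, straight row, good condition, soil group D → CN(II) = 87
Wet (AMC III): CN(III) = 23·87/(10 + 0.13·87) = 2001/(2131/100) = 200100/2131 ≈ 93.900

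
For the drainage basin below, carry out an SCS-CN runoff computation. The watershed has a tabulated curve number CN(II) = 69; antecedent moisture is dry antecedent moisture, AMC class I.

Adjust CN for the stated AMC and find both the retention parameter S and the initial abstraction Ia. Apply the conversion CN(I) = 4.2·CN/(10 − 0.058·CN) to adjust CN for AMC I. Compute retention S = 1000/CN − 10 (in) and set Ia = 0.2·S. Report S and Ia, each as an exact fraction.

S = 15500/1449 in ≈ 10.697 in; Ia = 3100/1449 in ≈ 2.139 in

Dry (AMC I): CN(I) = 4.2·69/(10 − 0.058·69) = (1449/5)/(2999/500) = 144900/2999 ≈ 48.316
Max retention: S = 1000/(144900/2999) − 10 = 15500/1449 in (≈ 10.697 in)
Ia = 0.2S: 0.2·10.697 = 2.139 in (exactly 3100/1449)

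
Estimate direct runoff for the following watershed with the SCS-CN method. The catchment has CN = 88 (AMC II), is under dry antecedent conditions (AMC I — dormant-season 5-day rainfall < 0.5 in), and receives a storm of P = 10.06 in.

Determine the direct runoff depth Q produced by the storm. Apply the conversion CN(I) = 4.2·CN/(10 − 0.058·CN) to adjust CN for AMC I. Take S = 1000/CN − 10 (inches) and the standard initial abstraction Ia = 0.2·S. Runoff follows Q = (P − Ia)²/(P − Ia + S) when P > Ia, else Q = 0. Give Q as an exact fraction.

Q = 1312685361/187614350 in ≈ 6.997 in

Dry (AMC I): CN(I) = 4.2·88/(10 − 0.058·88) = (1848/5)/(612/125) = 3850/51 ≈ 75.490
Max retention: S = 1000/(3850/51) − 10 = 250/77 in (≈ 3.247 in)
Ia = 0.2S: 0.2·3.247 = 0.649 in (exactly 50/77)
P − Ia = 10.060 − 0.649 = 36231/3850 ≈ 9.411 in (> 0, runoff occurs)
Q: (36231/3850)² ÷ (48731/3850) = 1312685361/187614350 in (≈ 6.997 in)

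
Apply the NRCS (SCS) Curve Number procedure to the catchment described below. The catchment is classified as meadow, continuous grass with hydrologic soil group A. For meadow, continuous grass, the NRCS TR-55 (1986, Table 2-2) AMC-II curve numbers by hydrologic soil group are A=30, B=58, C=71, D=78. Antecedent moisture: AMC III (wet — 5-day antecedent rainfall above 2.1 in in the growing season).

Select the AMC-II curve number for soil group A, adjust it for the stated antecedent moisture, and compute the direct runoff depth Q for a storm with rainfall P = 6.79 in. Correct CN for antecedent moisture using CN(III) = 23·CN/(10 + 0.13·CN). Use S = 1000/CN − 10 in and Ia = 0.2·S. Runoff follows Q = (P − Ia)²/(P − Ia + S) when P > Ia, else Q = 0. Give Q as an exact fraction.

NRCS table: meadow, continuous grass, soil group A → CN(II) = 30
CN(III) from CN(II)=30: (23·30)/(10 + 0.13·30) = 6900/139 ≈ 49.640
Retention S: 1000/CN − 10 with CN=49.640 → S = 700/69 ≈ 10.145 in
Ia = 0.2S: 0.2·10.145 = 2.029 in (exactly 140/69)
Excess rainfall: 6.790 − 2.029 = 4.761 in; P > Ia so Q > 0
Runoff Q = (P−Ia)²/(P−Ia+S) = (4.761)²/(4.761+10.145) = 22024249/14483100 ≈ 1.521 in

Q = 22024249/14483100 in ≈ 1.521 in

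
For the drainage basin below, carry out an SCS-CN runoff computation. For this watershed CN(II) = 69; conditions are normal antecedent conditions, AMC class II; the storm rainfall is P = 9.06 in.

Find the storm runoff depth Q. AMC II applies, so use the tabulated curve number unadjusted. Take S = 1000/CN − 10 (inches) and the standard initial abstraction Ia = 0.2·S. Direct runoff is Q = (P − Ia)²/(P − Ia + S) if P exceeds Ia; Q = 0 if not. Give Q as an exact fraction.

AMC II — tabulated CN = 69 applies directly.
Retention S: 1000/CN − 10 with CN=69.000 → S = 310/69 ≈ 4.493 in
Ia = 0.2·(310/69) = 62/69 in ≈ 0.899 in
Excess rainfall: 9.060 − 0.899 = 8.161 in; P > Ia so Q > 0
Runoff Q = (P−Ia)²/(P−Ia+S) = (8.161)²/(8.161+4.493) = 792816649/150616650 ≈ 5.264 in

Q = 792816649/150616650 in ≈ 5.264 in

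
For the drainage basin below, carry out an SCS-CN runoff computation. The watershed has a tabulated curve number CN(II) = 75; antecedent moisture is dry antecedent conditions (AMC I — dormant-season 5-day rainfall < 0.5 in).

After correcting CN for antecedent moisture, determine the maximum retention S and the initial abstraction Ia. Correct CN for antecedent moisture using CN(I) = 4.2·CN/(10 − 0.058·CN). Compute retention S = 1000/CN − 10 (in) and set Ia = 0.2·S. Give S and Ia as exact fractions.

Dry (AMC I): CN(I) = 4.2·75/(10 − 0.058·75) = 315/(113/20) = 6300/113 ≈ 55.752
S = 1000/(6300/113) − 10 = 500/63 in ≈ 7.937 in
Initial abstraction Ia = S/5 = (500/63)/5 = 100/63 ≈ 1.587 in

S = 500/63 in ≈ 7.937 in; Ia = 100/63 in ≈ 1.587 in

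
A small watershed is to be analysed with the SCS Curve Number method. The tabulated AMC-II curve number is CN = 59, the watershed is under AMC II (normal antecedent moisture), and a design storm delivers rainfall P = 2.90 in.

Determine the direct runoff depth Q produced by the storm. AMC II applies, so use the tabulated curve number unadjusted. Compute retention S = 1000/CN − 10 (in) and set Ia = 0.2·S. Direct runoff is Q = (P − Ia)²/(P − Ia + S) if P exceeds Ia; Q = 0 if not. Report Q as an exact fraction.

Q = 793881/2944690 in ≈ 0.270 in

Average conditions: CN = 59 (no AMC adjustment).
S = 1000/59 − 10 = 410/59 in ≈ 6.949 in
Ia = 0.2·(410/59) = 82/59 in ≈ 1.390 in
P − Ia = 2.900 − 1.390 = 891/590 ≈ 1.510 in (> 0, runoff occurs)
Q = (891/590)²/((891/590) + 410/59) = (793881/348100)/(4991/590) = 793881/2944690 in ≈ 0.270 in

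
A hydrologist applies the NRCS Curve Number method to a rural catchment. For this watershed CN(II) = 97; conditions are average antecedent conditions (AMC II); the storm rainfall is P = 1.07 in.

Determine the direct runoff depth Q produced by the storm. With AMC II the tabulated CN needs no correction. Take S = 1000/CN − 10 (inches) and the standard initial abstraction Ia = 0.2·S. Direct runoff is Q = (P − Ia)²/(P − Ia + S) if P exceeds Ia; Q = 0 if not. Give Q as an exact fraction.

Average conditions: CN = 97 (no AMC adjustment).
S = 1000/97 − 10 = 30/97 in ≈ 0.309 in
Initial abstraction Ia = S/5 = (30/97)/5 = 6/97 ≈ 0.062 in
Excess rainfall: 1.070 − 0.062 = 1.008 in; P > Ia so Q > 0
Q: (9779/9700)² ÷ (12779/9700) = 95628841/123956300 in (≈ 0.771 in)

Q = 95628841/123956300 in ≈ 0.771 in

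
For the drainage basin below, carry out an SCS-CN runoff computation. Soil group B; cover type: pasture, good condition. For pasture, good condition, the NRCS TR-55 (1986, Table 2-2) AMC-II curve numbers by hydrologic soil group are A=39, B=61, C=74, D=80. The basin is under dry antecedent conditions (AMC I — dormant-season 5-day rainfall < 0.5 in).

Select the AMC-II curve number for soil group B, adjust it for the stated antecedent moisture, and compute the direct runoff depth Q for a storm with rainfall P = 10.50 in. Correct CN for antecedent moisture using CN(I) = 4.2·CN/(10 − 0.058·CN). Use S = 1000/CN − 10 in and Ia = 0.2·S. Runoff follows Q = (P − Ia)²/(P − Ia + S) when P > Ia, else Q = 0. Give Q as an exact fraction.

NRCS table: pasture, good condition, soil group B → CN(II) = 61
Dry (AMC I): CN(I) = 4.2·61/(10 − 0.058·61) = (1281/5)/(3231/500) = 42700/1077 ≈ 39.647
Retention S: 1000/CN − 10 with CN=39.647 → S = 6500/427 ≈ 15.222 in
Ia = 0.2·(6500/427) = 1300/427 in ≈ 3.044 in
Since P=10.500 > Ia=3.044: effective rainfall P−Ia = 6367/854 in
Runoff Q = (P−Ia)²/(P−Ia+S) = (7.456)²/(7.456+15.222) = 40538689/16539418 ≈ 2.451 in

Q = 40538689/16539418 in ≈ 2.451 in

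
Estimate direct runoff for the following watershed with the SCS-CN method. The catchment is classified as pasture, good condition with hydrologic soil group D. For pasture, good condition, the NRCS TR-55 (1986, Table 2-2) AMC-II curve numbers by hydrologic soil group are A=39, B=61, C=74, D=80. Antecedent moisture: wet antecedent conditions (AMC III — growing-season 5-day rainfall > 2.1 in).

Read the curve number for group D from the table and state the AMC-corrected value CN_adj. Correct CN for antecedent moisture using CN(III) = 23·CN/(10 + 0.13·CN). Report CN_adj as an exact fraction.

NRCS table: pasture, good condition, soil group D → CN(II) = 80
Adjust CN=80 to AMC III: 23·80/(10 + 0.13·80) → 1840 ÷ (102/5) = 4600/51 ≈ 90.196

CN_adj = 4600/51 ≈ 90.196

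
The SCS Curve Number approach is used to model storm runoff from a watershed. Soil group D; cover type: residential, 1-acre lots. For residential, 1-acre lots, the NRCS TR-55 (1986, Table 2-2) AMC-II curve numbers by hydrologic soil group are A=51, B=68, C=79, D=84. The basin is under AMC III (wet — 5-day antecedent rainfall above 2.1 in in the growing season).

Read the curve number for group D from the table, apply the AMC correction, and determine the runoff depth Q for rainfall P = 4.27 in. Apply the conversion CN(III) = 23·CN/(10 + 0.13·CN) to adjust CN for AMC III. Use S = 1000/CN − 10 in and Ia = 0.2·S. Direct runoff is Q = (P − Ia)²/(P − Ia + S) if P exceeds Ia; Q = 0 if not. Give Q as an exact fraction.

Q = 39299494081/11507040300 in ≈ 3.415 in

NRCS table: residential, 1-acre lots, soil group D → CN(II) = 84
Wet (AMC III): CN(III) = 23·84/(10 + 0.13·84) = 1932/(523/25) = 48300/523 ≈ 92.352
Retention S: 1000/CN − 10 with CN=92.352 → S = 400/483 ≈ 0.828 in
Initial abstraction Ia = S/5 = (400/483)/5 = 80/483 ≈ 0.166 in
Excess rainfall: 4.270 − 0.166 = 4.104 in; P > Ia so Q > 0
Q: (198241/48300)² ÷ (238241/48300) = 39299494081/11507040300 in (≈ 3.415 in)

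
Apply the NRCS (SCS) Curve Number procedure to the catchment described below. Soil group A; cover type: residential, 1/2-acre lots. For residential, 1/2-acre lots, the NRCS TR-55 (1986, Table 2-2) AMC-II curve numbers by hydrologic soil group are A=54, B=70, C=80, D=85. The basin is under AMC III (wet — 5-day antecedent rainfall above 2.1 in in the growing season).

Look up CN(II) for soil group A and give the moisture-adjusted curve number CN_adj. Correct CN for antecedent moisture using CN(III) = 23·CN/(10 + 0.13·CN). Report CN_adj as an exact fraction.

NRCS table: residential, 1/2-acre lots, soil group A → CN(II) = 54
CN(III) from CN(II)=54: (23·54)/(10 + 0.13·54) = 2700/37 ≈ 72.973

CN_adj = 2700/37 ≈ 72.973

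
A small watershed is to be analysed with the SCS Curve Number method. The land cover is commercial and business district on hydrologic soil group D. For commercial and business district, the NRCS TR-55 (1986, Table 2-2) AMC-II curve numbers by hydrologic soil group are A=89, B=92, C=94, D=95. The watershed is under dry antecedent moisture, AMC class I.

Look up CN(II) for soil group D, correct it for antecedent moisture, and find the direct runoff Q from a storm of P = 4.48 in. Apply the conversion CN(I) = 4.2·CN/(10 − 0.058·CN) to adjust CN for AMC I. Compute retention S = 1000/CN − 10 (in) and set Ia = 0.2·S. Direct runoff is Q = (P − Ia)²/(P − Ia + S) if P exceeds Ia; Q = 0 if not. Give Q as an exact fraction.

Q = 111239209/34094550 in ≈ 3.263 in

NRCS table: commercial and business district, soil group D → CN(II) = 95
Adjust CN=95 to AMC I: 4.2·95/(10 − 0.058·95) → 399 ÷ (449/100) = 39900/449 ≈ 88.864
Retention S: 1000/CN − 10 with CN=88.864 → S = 500/399 ≈ 1.253 in
Ia = 0.2S: 0.2·1.253 = 0.251 in (exactly 100/399)
Excess rainfall: 4.480 − 0.251 = 4.229 in; P > Ia so Q > 0
Runoff Q = (P−Ia)²/(P−Ia+S) = (4.229)²/(4.229+1.253) = 111239209/34094550 ≈ 3.263 in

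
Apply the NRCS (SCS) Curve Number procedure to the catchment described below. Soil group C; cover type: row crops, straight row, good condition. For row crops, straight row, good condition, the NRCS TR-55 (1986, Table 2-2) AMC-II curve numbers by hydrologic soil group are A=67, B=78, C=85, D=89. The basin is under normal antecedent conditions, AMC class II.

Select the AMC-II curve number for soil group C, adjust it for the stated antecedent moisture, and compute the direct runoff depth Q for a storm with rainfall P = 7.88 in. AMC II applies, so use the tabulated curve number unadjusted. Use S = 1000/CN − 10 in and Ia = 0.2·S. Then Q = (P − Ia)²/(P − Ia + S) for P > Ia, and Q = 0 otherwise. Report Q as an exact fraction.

NRCS table: row crops, straight row, good condition, soil group C → CN(II) = 85
CN(II) = 85; AMC II needs no correction.
S = 1000/85 − 10 = 30/17 in ≈ 1.765 in
Ia = 0.2S: 0.2·1.765 = 0.353 in (exactly 6/17)
Excess rainfall: 7.880 − 0.353 = 7.527 in; P > Ia so Q > 0
Q = (3199/425)²/((3199/425) + 30/17) = (10233601/180625)/(3949/425) = 10233601/1678325 in ≈ 6.098 in

Q = 10233601/1678325 in ≈ 6.098 in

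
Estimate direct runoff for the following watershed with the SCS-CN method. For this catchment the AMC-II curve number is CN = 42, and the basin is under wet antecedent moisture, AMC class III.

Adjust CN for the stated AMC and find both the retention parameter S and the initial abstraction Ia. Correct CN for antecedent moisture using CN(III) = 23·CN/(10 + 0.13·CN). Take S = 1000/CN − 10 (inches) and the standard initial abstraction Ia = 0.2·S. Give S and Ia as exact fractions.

S = 2900/483 in ≈ 6.004 in; Ia = 580/483 in ≈ 1.201 in

Wet (AMC III): CN(III) = 23·42/(10 + 0.13·42) = 966/(773/50) = 48300/773 ≈ 62.484
Max retention: S = 1000/(48300/773) − 10 = 2900/483 in (≈ 6.004 in)
Ia = 0.2·(2900/483) = 580/483 in ≈ 1.201 in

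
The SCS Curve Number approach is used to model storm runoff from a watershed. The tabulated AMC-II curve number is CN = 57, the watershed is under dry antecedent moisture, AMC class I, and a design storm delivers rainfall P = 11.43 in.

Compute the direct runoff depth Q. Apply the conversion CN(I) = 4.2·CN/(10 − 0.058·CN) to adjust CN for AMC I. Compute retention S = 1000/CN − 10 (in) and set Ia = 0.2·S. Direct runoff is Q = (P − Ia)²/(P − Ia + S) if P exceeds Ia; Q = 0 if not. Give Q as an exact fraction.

Dry (AMC I): CN(I) = 4.2·57/(10 − 0.058·57) = (1197/5)/(3347/500) = 119700/3347 ≈ 35.763
S = 1000/(119700/3347) − 10 = 21500/1197 in ≈ 17.962 in
Ia = 0.2·(21500/1197) = 4300/1197 in ≈ 3.592 in
P − Ia = 11.430 − 3.592 = 938171/119700 ≈ 7.838 in (> 0, runoff occurs)
Runoff Q = (P−Ia)²/(P−Ia+S) = (7.838)²/(7.838+17.962) = 880164825241/369654068700 ≈ 2.381 in

Q = 880164825241/369654068700 in ≈ 2.381 in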